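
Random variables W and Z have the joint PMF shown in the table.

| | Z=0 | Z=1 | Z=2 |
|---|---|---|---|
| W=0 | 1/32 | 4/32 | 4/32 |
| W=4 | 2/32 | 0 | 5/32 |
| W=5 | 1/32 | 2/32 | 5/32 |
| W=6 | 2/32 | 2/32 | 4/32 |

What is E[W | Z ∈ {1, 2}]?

7/2

P(Z ∈ {1, 2}) = 13/16.
Σ W·P over the event = 0·(4/32) + 0·(4/32) + 4·(5/32) + 5·(2/32) + 5·(5/32) + 6·(2/32) + 6·(4/32) = 91/32.
E[W | Z ∈ {1, 2}] = (91/32) / (13/16) = 7/2.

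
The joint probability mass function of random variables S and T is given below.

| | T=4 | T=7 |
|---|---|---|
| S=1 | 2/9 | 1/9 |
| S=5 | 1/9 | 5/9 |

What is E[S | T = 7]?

13/3

P(T = 7) = 2/3.
Summing S·P(S=x,T=y) over the conditioning event gives 26/9.
E[S | T = 7] = (26/9) / (2/3) = 13/3.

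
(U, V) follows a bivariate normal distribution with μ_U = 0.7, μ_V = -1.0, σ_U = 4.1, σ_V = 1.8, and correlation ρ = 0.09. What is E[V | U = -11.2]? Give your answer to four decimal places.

-1.4702

E[V | U=x] = μ_V + ρ(σ_V/σ_U)(x − μ_U) for jointly normal variables.
E[V | U=-11.2] = -1.0 + (0.09)·(1.8/4.1)·(-11.2 − (0.7)) = -1.0 + (0.039512)·(-11.9) = -1.4702.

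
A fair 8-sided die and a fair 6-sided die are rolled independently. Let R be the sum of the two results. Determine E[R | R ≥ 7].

314/33

P(R ≥ 7) = 11/16.
Σ over the event: 7·1/8 + 8·1/8 + 9·1/8 + 10·5/48 + 11·1/12 + 12·1/16 + 13·1/24 + 14·1/48 = 157/24.
E[R | R ≥ 7] = (157/24) / (11/16) = 314/33.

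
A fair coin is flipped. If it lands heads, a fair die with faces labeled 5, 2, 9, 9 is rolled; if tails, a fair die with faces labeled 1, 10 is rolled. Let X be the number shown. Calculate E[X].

E[X | heads] = (5+2+9+9)/4 = 25/4.
E[X | tails] = (1+10)/2 = 11/2.
E[X] = (1/2)·(25/4) + (1/2)·(11/2) = 47/8.

47/8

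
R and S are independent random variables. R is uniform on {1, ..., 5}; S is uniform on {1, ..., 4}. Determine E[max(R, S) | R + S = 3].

2

P(R + S = 3) = 1/10.
Summing max(R,S)·P(x,y) over outcomes with R + S = 3 gives 1/5.
E[max(R, S) | R + S = 3] = (1/5) / (1/10) = 2.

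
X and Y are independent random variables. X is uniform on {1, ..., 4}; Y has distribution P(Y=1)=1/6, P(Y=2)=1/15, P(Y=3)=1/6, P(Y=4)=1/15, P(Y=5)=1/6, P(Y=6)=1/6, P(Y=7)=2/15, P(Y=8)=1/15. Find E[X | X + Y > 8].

P(X + Y > 8) = 7/24.
Summing X·P(x,y) over outcomes with X + Y > 8 gives 37/40.
E[X | X + Y > 8] = (37/40) / (7/24) = 111/35.

111/35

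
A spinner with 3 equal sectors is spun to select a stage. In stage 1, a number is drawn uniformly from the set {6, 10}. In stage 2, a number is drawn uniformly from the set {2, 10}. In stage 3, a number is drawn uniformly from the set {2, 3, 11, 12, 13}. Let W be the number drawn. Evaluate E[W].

E[W | stage 1] = (6+10)/2 = 8.
E[W | stage 2] = (2+10)/2 = 6.
E[W | stage 3] = (2+3+11+12+13)/5 = 41/5.
E[W] = (1/3)·(8) + (1/3)·(6) + (1/3)·(41/5) = 37/5.

37/5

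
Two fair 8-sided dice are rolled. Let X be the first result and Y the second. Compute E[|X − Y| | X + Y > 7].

P(X + Y > 7) = 43/64.
Summing |X−Y|·P(x,y) over outcomes with X + Y > 7 gives 31/16.
E[|X − Y| | X + Y > 7] = (31/16) / (43/64) = 124/43.

124/43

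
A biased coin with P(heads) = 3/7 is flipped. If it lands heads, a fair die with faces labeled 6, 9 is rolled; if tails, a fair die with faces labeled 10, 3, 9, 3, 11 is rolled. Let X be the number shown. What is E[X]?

513/70

E[X | heads] = (6+9)/2 = 15/2.
E[X | tails] = (10+3+9+3+11)/5 = 36/5.
By the law of total expectation,
E[X] = (3/7)·(15/2) + (4/7)·(36/5) = 513/70.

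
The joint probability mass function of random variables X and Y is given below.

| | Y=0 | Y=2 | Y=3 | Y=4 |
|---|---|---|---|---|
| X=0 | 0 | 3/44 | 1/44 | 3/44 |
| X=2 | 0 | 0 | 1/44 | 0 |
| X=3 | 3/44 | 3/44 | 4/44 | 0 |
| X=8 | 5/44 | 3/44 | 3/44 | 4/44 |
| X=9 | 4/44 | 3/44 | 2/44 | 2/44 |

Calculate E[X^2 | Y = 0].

P(Y = 0) = 3/11.
Σ X^2·P over the event = 9·(3/44) + 64·(5/44) + 81·(4/44) = 61/4.
E[X^2 | Y = 0] = (61/4) / (3/11) = 671/12.

671/12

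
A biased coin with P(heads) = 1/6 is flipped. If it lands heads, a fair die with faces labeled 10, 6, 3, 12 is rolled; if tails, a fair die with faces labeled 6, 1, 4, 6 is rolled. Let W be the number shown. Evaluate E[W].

E[W | heads] = (10+6+3+12)/4 = 31/4.
E[W | tails] = (6+1+4+6)/4 = 17/4.
E[W] = (1/6)·(31/4) + (5/6)·(17/4) = 29/6.

29/6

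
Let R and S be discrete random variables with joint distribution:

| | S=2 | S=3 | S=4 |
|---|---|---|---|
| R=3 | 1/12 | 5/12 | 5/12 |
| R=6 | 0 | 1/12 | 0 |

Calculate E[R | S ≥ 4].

P(S ≥ 4) = 5/12.
Σ R·P over the event = 3·(5/12) = 5/4.
E[R | S ≥ 4] = (5/4) / (5/12) = 3.

3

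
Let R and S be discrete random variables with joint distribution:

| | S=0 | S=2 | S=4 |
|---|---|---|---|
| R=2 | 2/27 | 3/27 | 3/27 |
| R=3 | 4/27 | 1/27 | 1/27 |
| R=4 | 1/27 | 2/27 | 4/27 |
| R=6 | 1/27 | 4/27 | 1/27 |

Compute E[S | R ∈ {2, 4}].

P(R ∈ {2, 4}) = 5/9.
Σ S·P over the event = 0·(2/27) + 2·(3/27) + 4·(3/27) + 0·(1/27) + 2·(2/27) + 4·(4/27) = 38/27.
E[S | R ∈ {2, 4}] = (38/27) / (5/9) = 38/15.

38/15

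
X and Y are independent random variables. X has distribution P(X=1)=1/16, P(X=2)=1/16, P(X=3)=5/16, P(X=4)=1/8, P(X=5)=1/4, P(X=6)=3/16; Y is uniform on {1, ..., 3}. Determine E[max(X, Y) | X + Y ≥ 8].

28/5

P(X + Y ≥ 8) = 5/24.
Summing max(X,Y)·P(x,y) over outcomes with X + Y ≥ 8 gives 7/6.
E[max(X, Y) | X + Y ≥ 8] = (7/6) / (5/24) = 28/5.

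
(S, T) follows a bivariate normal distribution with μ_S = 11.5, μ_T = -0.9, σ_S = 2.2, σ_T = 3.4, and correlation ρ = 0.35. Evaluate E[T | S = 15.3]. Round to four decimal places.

1.1555

E[T | S=x] = μ_T + ρ(σ_T/σ_S)(x − μ_S) for jointly normal variables.
E[T | S=15.3] = -0.9 + (0.35)·(3.4/2.2)·(15.3 − (11.5)) = -0.9 + (0.54091)·(3.8) = 1.1555.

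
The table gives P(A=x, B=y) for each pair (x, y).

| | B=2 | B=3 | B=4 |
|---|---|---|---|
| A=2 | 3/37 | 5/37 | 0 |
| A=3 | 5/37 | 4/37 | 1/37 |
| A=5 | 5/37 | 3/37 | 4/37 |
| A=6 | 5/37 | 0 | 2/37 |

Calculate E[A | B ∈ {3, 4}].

72/19

P(B ∈ {3, 4}) = 19/37.
Σ A·P over the event = 2·(5/37) + 3·(4/37) + 3·(1/37) + 5·(3/37) + 5·(4/37) + 6·(2/37) = 72/37.
E[A | B ∈ {3, 4}] = (72/37) / (19/37) = 72/19.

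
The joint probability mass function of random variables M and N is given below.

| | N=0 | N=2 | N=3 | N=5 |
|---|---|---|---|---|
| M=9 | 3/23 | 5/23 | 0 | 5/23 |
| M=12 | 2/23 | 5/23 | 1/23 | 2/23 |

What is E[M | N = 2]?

P(N = 2) = 10/23.
Σ M·P over the event = 9·(5/23) + 12·(5/23) = 105/23.
E[M | N = 2] = (105/23) / (10/23) = 21/2.

21/2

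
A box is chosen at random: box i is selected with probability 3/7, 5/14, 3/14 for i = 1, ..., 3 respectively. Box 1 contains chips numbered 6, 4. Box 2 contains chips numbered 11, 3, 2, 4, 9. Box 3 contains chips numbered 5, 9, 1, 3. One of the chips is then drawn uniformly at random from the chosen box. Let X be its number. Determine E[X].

145/28

E[X | box 1] = (6+4)/2 = 5.
E[X | box 2] = (11+3+2+4+9)/5 = 29/5.
E[X | box 3] = (5+9+1+3)/4 = 9/2.
By the law of total expectation,
E[X] = (3/7)·(5) + (5/14)·(29/5) + (3/14)·(9/2) = 145/28.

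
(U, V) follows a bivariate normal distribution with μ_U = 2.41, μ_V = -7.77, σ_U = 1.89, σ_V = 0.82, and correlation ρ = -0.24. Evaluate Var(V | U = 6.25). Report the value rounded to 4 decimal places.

0.6337

For a bivariate normal, Var(V | U=x) = σ_V²(1 − ρ²).
Var(V | U=6.25) = (0.82)²·(1 − (-0.24)²) = 0.6724·0.9424 = 0.6337.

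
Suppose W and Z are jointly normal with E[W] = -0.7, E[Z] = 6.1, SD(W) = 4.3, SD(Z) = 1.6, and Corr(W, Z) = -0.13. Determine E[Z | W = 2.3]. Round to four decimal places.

5.9549

E[Z | W=x] = μ_Z + ρ(σ_Z/σ_W)(x − μ_W) for jointly normal variables.
E[Z | W=2.3] = 6.1 + (-0.13)·(1.6/4.3)·(2.3 − (-0.7)) = 6.1 + (-0.048372)·(3) = 5.9549.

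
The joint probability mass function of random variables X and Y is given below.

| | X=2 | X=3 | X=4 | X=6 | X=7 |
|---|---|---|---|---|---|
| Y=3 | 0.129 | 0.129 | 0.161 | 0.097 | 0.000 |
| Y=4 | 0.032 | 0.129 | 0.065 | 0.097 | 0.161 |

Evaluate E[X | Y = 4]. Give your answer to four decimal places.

5.0000

P(Y = 4) = 0.484.
Σ X·P over the event = 2·(0.032) + 3·(0.129) + 4·(0.065) + 6·(0.097) + 7·(0.161) = 2.420.
E[X | Y = 4] = (2.420) / (0.484) = 5.0000.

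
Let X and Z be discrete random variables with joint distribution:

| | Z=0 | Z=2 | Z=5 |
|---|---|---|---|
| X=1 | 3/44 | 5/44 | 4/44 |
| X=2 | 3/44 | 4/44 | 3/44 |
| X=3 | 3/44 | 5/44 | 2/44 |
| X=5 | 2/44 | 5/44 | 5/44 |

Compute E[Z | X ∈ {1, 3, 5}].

5/2

P(X ∈ {1, 3, 5}) = 17/22.
Summing Z·P(X=x,Z=y) over the conditioning event gives 85/44.
E[Z | X ∈ {1, 3, 5}] = (85/44) / (17/22) = 5/2.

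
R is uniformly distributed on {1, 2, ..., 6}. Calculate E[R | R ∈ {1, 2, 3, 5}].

11/4

P(R ∈ {1, 2, 3, 5}) = 2/3.
Σ over the event: 1·1/6 + 2·1/6 + 3·1/6 + 5·1/6 = 11/6.
E[R | R ∈ {1, 2, 3, 5}] = (11/6) / (2/3) = 11/4.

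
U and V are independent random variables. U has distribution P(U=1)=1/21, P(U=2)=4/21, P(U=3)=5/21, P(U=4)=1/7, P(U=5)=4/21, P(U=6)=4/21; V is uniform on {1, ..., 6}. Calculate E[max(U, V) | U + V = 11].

6

P(U + V = 11) = 4/63.
Summing max(U,V)·P(x,y) over outcomes with U + V = 11 gives 8/21.
E[max(U, V) | U + V = 11] = (8/21) / (4/63) = 6.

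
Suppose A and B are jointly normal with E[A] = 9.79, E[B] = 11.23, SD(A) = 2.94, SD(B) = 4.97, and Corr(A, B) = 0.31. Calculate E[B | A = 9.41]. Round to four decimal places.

11.0309

The regression of B on A has slope ρ·σ_B/σ_A and passes through (μ_A, μ_B).
E[B | A=9.41] = 11.23 + (0.31)·(4.97/2.94)·(9.41 − (9.79)) = 11.23 + (0.52405)·(-0.38) = 11.0309.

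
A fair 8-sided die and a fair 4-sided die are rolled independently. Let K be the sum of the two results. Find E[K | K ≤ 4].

10/3

P(K ≤ 4) = 3/16.
Σ over the event: 2·1/32 + 3·1/16 + 4·3/32 = 5/8.
E[K | K ≤ 4] = (5/8) / (3/16) = 10/3.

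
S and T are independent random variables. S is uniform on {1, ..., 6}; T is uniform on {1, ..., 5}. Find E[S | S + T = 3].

3/2

Outcomes with S + T = 3: (1,2), (2,1), each with probability 1/30.
E[S | S + T = 3] = (1 + 2) / 2 = 3/2.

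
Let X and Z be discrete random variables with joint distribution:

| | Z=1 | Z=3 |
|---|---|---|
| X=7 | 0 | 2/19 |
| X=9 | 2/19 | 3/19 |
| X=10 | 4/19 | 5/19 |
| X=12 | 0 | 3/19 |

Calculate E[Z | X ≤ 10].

9/4

P(X ≤ 10) = 16/19.
Σ Z·P over the event = 3·(2/19) + 1·(2/19) + 3·(3/19) + 1·(4/19) + 3·(5/19) = 36/19.
E[Z | X ≤ 10] = (36/19) / (16/19) = 9/4.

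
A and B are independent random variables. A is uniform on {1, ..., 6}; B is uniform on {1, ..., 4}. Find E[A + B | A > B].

P(A > B) = 7/12.
Summing (A+B)·P(x,y) over outcomes with A > B gives 47/12.
E[A + B | A > B] = (47/12) / (7/12) = 47/7.

47/7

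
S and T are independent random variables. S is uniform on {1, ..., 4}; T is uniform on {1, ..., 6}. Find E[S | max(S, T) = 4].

Outcomes with max(S, T) = 4: (1,4), (2,4), (3,4), (4,1), (4,2), (4,3), (4,4), each with probability 1/24.
E[S | max(S, T) = 4] = (1 + 2 + 3 + 4 + 4 + 4 + 4) / 7 = 22/7.

22/7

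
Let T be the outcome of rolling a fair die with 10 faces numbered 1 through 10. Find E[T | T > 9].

Given T > 9, T is equally likely to be any of {10}.
E[T | T > 9] = (10) / 1 = 10.

10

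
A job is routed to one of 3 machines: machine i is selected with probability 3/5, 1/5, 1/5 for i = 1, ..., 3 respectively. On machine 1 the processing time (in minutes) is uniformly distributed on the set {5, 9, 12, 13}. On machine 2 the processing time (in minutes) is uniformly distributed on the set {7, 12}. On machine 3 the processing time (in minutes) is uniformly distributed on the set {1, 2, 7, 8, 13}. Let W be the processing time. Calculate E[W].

899/100

E[W | machine 1] = (5+9+12+13)/4 = 39/4.
E[W | machine 2] = (7+12)/2 = 19/2.
E[W | machine 3] = (1+2+7+8+13)/5 = 31/5.
E[W] = (3/5)·(39/4) + (1/5)·(19/2) + (1/5)·(31/5) = 899/100.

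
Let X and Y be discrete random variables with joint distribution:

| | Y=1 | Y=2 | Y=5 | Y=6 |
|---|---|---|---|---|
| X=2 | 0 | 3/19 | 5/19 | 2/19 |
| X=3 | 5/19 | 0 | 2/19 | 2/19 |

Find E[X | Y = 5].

16/7

P(Y = 5) = 7/19.
Σ X·P over the event = 2·(5/19) + 3·(2/19) = 16/19.
E[X | Y = 5] = (16/19) / (7/19) = 16/7.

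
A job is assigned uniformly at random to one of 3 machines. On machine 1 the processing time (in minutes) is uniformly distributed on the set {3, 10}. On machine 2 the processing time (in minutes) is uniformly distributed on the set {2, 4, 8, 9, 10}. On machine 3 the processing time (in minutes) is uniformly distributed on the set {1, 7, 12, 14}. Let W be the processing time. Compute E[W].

E[W | machine 1] = (3+10)/2 = 13/2.
E[W | machine 2] = (2+4+8+9+10)/5 = 33/5.
E[W | machine 3] = (1+7+12+14)/4 = 17/2.
By the law of total expectation,
E[W] = (1/3)·(13/2) + (1/3)·(33/5) + (1/3)·(17/2) = 36/5.

36/5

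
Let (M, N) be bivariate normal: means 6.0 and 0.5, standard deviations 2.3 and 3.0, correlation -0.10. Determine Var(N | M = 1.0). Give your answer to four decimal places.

For a bivariate normal, Var(N | M=x) = σ_N²(1 − ρ²).
Var(N | M=1.0) = (3.0)²·(1 − (-0.10)²) = 9·0.99 = 8.9100.

8.9100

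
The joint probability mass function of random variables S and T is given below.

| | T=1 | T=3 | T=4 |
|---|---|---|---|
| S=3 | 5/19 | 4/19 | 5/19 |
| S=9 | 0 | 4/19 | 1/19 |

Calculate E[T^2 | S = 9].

P(S = 9) = 5/19.
Σ T^2·P over the event = 9·(4/19) + 16·(1/19) = 52/19.
E[T^2 | S = 9] = (52/19) / (5/19) = 52/5.

52/5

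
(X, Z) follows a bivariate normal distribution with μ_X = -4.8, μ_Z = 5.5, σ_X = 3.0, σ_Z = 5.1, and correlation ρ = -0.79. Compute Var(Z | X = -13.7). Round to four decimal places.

For a bivariate normal, Var(Z | X=x) = σ_Z²(1 − ρ²).
Var(Z | X=-13.7) = (5.1)²·(1 − (-0.79)²) = 26.01·0.3759 = 9.7772.

9.7772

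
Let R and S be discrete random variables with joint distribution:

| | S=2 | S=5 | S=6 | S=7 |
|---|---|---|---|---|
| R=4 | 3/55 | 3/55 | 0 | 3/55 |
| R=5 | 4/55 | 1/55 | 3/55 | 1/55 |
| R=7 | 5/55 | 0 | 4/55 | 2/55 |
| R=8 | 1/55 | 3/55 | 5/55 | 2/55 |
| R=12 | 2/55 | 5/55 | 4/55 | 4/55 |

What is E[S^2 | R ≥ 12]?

P(R ≥ 12) = 3/11.
Σ S^2·P over the event = 4·(2/55) + 25·(5/55) + 36·(4/55) + 49·(4/55) = 43/5.
E[S^2 | R ≥ 12] = (43/5) / (3/11) = 473/15.

473/15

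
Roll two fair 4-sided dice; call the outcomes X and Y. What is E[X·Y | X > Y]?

35/6

Outcomes with X > Y: (2,1), (3,1), (3,2), (4,1), (4,2), (4,3), each with probability 1/16.
E[X·Y | X > Y] = (2 + 3 + 6 + 4 + 8 + 12) / 6 = 35/6.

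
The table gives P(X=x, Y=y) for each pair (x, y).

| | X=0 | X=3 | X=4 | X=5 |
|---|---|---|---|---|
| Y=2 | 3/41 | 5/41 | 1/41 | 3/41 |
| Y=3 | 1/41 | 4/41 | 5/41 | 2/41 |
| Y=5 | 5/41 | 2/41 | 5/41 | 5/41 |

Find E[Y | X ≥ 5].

37/10

P(X ≥ 5) = 10/41.
Summing Y·P(X=x,Y=y) over the conditioning event gives 37/41.
E[Y | X ≥ 5] = (37/41) / (10/41) = 37/10.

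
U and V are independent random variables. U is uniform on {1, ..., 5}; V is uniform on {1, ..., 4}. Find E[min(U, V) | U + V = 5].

Outcomes with U + V = 5: (1,4), (2,3), (3,2), (4,1), each with probability 1/20.
E[min(U, V) | U + V = 5] = (1 + 2 + 2 + 1) / 4 = 3/2.

3/2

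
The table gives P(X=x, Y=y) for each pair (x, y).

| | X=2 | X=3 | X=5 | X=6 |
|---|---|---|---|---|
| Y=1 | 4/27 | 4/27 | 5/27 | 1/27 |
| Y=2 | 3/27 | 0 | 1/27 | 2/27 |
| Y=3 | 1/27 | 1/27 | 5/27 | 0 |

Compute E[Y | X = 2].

P(X = 2) = 8/27.
Summing Y·P(X=x,Y=y) over the conditioning event gives 13/27.
E[Y | X = 2] = (13/27) / (8/27) = 13/8.

13/8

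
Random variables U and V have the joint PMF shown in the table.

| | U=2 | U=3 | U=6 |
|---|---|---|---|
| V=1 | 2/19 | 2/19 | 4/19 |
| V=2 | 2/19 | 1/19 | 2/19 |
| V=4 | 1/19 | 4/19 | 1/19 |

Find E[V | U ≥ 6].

12/7

P(U ≥ 6) = 7/19.
Σ V·P over the event = 1·(4/19) + 2·(2/19) + 4·(1/19) = 12/19.
E[V | U ≥ 6] = (12/19) / (7/19) = 12/7.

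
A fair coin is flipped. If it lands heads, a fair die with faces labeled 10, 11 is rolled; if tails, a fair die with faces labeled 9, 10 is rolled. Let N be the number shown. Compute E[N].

E[N | heads] = (10+11)/2 = 21/2.
E[N | tails] = (9+10)/2 = 19/2.
By the law of total expectation,
E[N] = (1/2)·(21/2) + (1/2)·(19/2) = 10.

10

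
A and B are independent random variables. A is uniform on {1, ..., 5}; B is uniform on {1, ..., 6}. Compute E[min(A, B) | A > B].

Outcomes with A > B: (2,1), (3,1), (3,2), (4,1), (4,2), (4,3), (5,1), (5,2), (5,3), (5,4), each with probability 1/30.
E[min(A, B) | A > B] = (1 + 1 + 2 + 1 + 2 + 3 + 1 + 2 + 3 + 4) / 10 = 2.

2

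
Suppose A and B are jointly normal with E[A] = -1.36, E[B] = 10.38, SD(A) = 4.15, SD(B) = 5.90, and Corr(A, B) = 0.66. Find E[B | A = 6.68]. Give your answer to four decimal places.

17.9240

E[B | A=x] = μ_B + ρ(σ_B/σ_A)(x − μ_A) for jointly normal variables.
E[B | A=6.68] = 10.38 + (0.66)·(5.90/4.15)·(6.68 − (-1.36)) = 10.38 + (0.93831)·(8.04) = 17.9240.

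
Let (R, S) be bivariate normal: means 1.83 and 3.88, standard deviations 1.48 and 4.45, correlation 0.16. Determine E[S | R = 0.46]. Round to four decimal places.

For a bivariate normal, E[S | R=x] = μ_S + ρ·(σ_S/σ_R)·(x − μ_R).
E[S | R=0.46] = 3.88 + (0.16)·(4.45/1.48)·(0.46 − (1.83)) = 3.88 + (0.48108)·(-1.37) = 3.2209.

3.2209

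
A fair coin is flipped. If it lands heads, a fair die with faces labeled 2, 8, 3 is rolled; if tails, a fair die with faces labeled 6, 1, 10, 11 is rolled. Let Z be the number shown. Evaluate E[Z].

17/3

E[Z | heads] = (2+8+3)/3 = 13/3.
E[Z | tails] = (6+1+10+11)/4 = 7.
By the law of total expectation,
E[Z] = (1/2)·(13/3) + (1/2)·(7) = 17/3.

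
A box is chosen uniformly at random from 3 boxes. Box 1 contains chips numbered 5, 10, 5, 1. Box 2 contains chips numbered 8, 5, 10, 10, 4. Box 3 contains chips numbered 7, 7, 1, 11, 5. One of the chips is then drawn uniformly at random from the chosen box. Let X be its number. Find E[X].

377/60

E[X | box 1] = (5+10+5+1)/4 = 21/4.
E[X | box 2] = (8+5+10+10+4)/5 = 37/5.
E[X | box 3] = (7+7+1+11+5)/5 = 31/5.
E[X] = (1/3)·(21/4) + (1/3)·(37/5) + (1/3)·(31/5) = 377/60.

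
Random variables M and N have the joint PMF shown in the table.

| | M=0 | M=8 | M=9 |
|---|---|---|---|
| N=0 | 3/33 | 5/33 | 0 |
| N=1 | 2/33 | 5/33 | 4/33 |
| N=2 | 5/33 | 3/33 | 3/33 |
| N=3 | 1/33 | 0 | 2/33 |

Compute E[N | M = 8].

11/13

P(M = 8) = 13/33.
Summing N·P(M=x,N=y) over the conditioning event gives 1/3.
E[N | M = 8] = (1/3) / (13/33) = 11/13.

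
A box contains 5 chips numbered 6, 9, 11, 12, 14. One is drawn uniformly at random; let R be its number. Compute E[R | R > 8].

P(R > 8) = 4/5.
Σ over the event: 9·1/5 + 11·1/5 + 12·1/5 + 14·1/5 = 46/5.
E[R | R > 8] = (46/5) / (4/5) = 23/2.

23/2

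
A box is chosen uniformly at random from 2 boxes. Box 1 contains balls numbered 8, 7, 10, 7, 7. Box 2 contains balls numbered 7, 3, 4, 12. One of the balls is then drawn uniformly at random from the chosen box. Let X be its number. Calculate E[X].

E[X | box 1] = (8+7+10+7+7)/5 = 39/5.
E[X | box 2] = (7+3+4+12)/4 = 13/2.
E[X] = (1/2)·(39/5) + (1/2)·(13/2) = 143/20.

143/20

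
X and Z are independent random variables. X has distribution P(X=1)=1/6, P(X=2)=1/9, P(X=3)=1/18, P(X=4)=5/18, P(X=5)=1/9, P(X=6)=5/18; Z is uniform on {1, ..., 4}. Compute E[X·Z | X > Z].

533/47

P(X > Z) = 47/72.
Summing XZ·P(x,y) over outcomes with X > Z gives 533/72.
E[X·Z | X > Z] = (533/72) / (47/72) = 533/47.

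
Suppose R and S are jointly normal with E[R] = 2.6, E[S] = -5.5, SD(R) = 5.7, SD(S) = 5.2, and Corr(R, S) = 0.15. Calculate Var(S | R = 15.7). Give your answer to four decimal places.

For a bivariate normal, Var(S | R=x) = σ_S²(1 − ρ²).
Var(S | R=15.7) = (5.2)²·(1 − (0.15)²) = 27.04·0.9775 = 26.4316.

26.4316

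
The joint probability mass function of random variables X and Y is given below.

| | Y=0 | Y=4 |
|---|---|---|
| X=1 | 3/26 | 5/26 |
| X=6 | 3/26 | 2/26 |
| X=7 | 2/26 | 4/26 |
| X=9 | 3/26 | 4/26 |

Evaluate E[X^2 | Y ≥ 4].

P(Y ≥ 4) = 15/26.
Summing X^2·P(X=x,Y=y) over the conditioning event gives 597/26.
E[X^2 | Y ≥ 4] = (597/26) / (15/26) = 199/5.

199/5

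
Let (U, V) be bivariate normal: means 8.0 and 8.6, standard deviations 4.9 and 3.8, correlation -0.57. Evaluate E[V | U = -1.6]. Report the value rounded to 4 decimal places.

12.8436

E[V | U=x] = μ_V + ρ(σ_V/σ_U)(x − μ_U) for jointly normal variables.
E[V | U=-1.6] = 8.6 + (-0.57)·(3.8/4.9)·(-1.6 − (8.0)) = 8.6 + (-0.44204)·(-9.6) = 12.8436.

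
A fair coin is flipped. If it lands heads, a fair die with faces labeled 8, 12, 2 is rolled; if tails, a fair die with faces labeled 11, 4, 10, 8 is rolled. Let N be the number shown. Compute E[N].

187/24

E[N | heads] = (8+12+2)/3 = 22/3.
E[N | tails] = (11+4+10+8)/4 = 33/4.
By the law of total expectation,
E[N] = (1/2)·(22/3) + (1/2)·(33/4) = 187/24.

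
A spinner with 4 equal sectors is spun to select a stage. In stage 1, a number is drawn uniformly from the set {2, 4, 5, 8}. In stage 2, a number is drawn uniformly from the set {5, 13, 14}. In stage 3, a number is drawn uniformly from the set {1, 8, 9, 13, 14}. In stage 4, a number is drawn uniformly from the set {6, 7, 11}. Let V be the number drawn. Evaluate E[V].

389/48

E[V | stage 1] = (2+4+5+8)/4 = 19/4.
E[V | stage 2] = (5+13+14)/3 = 32/3.
E[V | stage 3] = (1+8+9+13+14)/5 = 9.
E[V | stage 4] = (6+7+11)/3 = 8.
E[V] = (1/4)·(19/4) + (1/4)·(32/3) + (1/4)·(9) + (1/4)·(8) = 389/48.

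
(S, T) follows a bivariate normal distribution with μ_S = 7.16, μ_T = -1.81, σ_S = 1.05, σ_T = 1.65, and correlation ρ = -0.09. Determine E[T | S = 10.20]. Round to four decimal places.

-2.2399

E[T | S=x] = μ_T + ρ(σ_T/σ_S)(x − μ_S) for jointly normal variables.
E[T | S=10.20] = -1.81 + (-0.09)·(1.65/1.05)·(10.20 − (7.16)) = -1.81 + (-0.14143)·(3.04) = -2.2399.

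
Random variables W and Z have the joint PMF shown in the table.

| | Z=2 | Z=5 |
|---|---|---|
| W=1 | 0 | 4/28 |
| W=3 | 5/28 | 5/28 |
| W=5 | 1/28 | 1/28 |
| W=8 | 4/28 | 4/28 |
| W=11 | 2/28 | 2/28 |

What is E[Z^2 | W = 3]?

P(W = 3) = 5/14.
Σ Z^2·P over the event = 4·(5/28) + 25·(5/28) = 145/28.
E[Z^2 | W = 3] = (145/28) / (5/14) = 29/2.

29/2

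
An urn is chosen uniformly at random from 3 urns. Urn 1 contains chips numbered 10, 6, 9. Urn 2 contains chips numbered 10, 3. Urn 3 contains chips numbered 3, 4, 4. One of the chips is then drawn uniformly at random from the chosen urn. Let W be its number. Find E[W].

37/6

E[W | urn 1] = (10+6+9)/3 = 25/3.
E[W | urn 2] = (10+3)/2 = 13/2.
E[W | urn 3] = (3+4+4)/3 = 11/3.
E[W] = (1/3)·(25/3) + (1/3)·(13/2) + (1/3)·(11/3) = 37/6.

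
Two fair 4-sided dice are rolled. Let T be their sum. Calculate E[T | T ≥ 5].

P(T ≥ 5) = 5/8.
Σ over the event: 5·1/4 + 6·3/16 + 7·1/8 + 8·1/16 = 15/4.
E[T | T ≥ 5] = (15/4) / (5/8) = 6.

6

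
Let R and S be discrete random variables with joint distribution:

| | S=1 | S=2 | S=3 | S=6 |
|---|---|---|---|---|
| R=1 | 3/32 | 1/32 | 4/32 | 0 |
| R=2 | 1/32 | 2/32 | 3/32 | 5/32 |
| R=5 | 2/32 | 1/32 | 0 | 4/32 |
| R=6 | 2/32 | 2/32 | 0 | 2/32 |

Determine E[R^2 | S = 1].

P(S = 1) = 1/4.
Summing R^2·P(R=x,S=y) over the conditioning event gives 129/32.
E[R^2 | S = 1] = (129/32) / (1/4) = 129/8.

129/8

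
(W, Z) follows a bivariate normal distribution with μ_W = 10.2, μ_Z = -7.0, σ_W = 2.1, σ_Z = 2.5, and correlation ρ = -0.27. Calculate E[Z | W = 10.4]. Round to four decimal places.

The regression of Z on W has slope ρ·σ_Z/σ_W and passes through (μ_W, μ_Z).
E[Z | W=10.4] = -7.0 + (-0.27)·(2.5/2.1)·(10.4 − (10.2)) = -7.0 + (-0.32143)·(0.2) = -7.0643.

-7.0643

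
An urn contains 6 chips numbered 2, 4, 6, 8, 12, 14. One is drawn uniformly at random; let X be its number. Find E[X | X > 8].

P(X > 8) = 1/3.
Σ over the event: 12·1/6 + 14·1/6 = 13/3.
E[X | X > 8] = (13/3) / (1/3) = 13.

13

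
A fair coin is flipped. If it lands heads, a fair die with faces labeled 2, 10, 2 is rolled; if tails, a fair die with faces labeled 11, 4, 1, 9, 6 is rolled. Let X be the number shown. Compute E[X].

163/30

E[X | heads] = (2+10+2)/3 = 14/3.
E[X | tails] = (11+4+1+9+6)/5 = 31/5.
By the law of total expectation,
E[X] = (1/2)·(14/3) + (1/2)·(31/5) = 163/30.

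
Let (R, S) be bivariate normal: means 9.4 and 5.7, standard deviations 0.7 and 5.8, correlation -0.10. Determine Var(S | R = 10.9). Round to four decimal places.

For a bivariate normal, Var(S | R=x) = σ_S²(1 − ρ²).
Var(S | R=10.9) = (5.8)²·(1 − (-0.10)²) = 33.64·0.99 = 33.3036.

33.3036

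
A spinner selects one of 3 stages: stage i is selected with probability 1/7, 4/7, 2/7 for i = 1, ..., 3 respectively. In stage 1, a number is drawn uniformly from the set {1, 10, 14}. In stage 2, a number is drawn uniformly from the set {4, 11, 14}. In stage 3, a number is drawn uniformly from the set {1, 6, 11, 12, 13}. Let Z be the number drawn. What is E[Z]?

321/35

E[Z | stage 1] = (1+10+14)/3 = 25/3.
E[Z | stage 2] = (4+11+14)/3 = 29/3.
E[Z | stage 3] = (1+6+11+12+13)/5 = 43/5.
By the law of total expectation,
E[Z] = (1/7)·(25/3) + (4/7)·(29/3) + (2/7)·(43/5) = 321/35.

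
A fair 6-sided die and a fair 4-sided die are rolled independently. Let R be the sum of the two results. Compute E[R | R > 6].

8

P(R > 6) = 5/12.
Σ over the event: 7·1/6 + 8·1/8 + 9·1/12 + 10·1/24 = 10/3.
E[R | R > 6] = (10/3) / (5/12) = 8.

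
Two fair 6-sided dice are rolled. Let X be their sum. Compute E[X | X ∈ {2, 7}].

44/7

P(X ∈ {2, 7}) = 7/36.
Σ over the event: 2·1/36 + 7·1/6 = 11/9.
E[X | X ∈ {2, 7}] = (11/9) / (7/36) = 44/7.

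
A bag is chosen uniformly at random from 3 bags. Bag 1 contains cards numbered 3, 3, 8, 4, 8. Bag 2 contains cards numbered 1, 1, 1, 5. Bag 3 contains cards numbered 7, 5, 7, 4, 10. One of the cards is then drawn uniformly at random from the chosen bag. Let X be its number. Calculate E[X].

E[X | bag 1] = (3+3+8+4+8)/5 = 26/5.
E[X | bag 2] = (1+1+1+5)/4 = 2.
E[X | bag 3] = (7+5+7+4+10)/5 = 33/5.
E[X] = (1/3)·(26/5) + (1/3)·(2) + (1/3)·(33/5) = 23/5.

23/5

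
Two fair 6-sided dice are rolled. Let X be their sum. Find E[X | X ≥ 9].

P(X ≥ 9) = 5/18.
Σ over the event: 9·1/9 + 10·1/12 + 11·1/18 + 12·1/36 = 25/9.
E[X | X ≥ 9] = (25/9) / (5/18) = 10.

10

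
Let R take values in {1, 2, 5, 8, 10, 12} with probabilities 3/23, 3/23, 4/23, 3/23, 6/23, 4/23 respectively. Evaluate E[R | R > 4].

152/17

P(R > 4) = 17/23.
Σ over the event: 5·4/23 + 8·3/23 + 10·6/23 + 12·4/23 = 152/23.
E[R | R > 4] = (152/23) / (17/23) = 152/17.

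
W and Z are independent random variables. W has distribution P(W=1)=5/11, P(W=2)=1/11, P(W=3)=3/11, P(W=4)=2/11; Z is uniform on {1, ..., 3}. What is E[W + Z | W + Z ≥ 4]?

5

P(W + Z ≥ 4) = 2/3.
Summing (W+Z)·P(x,y) over outcomes with W + Z ≥ 4 gives 10/3.
E[W + Z | W + Z ≥ 4] = (10/3) / (2/3) = 5.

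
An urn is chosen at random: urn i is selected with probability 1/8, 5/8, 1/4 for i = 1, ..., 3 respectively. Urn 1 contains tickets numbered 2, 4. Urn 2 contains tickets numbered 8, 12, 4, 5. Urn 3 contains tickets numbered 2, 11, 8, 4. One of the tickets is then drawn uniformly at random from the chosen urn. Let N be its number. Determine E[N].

207/32

E[N | urn 1] = (2+4)/2 = 3.
E[N | urn 2] = (8+12+4+5)/4 = 29/4.
E[N | urn 3] = (2+11+8+4)/4 = 25/4.
By the law of total expectation,
E[N] = (1/8)·(3) + (5/8)·(29/4) + (1/4)·(25/4) = 207/32.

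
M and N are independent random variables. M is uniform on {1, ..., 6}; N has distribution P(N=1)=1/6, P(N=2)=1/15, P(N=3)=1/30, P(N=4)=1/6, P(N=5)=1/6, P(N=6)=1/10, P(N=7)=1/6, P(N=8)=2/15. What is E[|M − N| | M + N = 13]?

P(M + N = 13) = 1/20.
Summing |M−N|·P(x,y) over outcomes with M + N = 13 gives 17/180.
E[|M − N| | M + N = 13] = (17/180) / (1/20) = 17/9.

17/9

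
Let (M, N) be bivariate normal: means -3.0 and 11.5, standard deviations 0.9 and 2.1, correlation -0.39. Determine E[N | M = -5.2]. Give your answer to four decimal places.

13.5020

For a bivariate normal, E[N | M=x] = μ_N + ρ·(σ_N/σ_M)·(x − μ_M).
E[N | M=-5.2] = 11.5 + (-0.39)·(2.1/0.9)·(-5.2 − (-3.0)) = 11.5 + (-0.91)·(-2.2) = 13.5020.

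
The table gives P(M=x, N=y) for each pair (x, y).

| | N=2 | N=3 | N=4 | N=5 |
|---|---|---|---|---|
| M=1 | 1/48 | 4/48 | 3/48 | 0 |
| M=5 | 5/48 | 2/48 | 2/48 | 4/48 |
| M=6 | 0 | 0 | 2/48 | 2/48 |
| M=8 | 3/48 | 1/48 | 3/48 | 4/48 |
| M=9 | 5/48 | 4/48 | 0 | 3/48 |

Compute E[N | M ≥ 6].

P(M ≥ 6) = 9/16.
Summing N·P(M=x,N=y) over the conditioning event gives 2.
E[N | M ≥ 6] = (2) / (9/16) = 32/9.

32/9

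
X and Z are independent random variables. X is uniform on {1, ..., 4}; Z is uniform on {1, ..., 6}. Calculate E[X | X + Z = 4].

Outcomes with X + Z = 4: (1,3), (2,2), (3,1), each with probability 1/24.
E[X | X + Z = 4] = (1 + 2 + 3) / 3 = 2.

2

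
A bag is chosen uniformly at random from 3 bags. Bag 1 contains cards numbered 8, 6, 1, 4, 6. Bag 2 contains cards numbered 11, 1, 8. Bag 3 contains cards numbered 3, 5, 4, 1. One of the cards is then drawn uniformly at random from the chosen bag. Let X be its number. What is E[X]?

179/36

E[X | bag 1] = (8+6+1+4+6)/5 = 5.
E[X | bag 2] = (11+1+8)/3 = 20/3.
E[X | bag 3] = (3+5+4+1)/4 = 13/4.
E[X] = (1/3)·(5) + (1/3)·(20/3) + (1/3)·(13/4) = 179/36.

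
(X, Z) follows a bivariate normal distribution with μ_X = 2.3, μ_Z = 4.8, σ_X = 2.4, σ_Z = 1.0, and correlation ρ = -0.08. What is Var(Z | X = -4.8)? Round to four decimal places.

The conditional variance in a bivariate normal is σ_Z²(1 − ρ²), independent of x.
Var(Z | X=-4.8) = (1.0)²·(1 − (-0.08)²) = 1·0.9936 = 0.9936.

0.9936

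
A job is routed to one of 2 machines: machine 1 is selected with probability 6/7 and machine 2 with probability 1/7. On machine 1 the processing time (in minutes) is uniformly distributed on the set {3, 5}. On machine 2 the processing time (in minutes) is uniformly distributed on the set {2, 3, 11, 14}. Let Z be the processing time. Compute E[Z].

9/2

E[Z | machine 1] = (3+5)/2 = 4.
E[Z | machine 2] = (2+3+11+14)/4 = 15/2.
E[Z] = (6/7)·(4) + (1/7)·(15/2) = 9/2.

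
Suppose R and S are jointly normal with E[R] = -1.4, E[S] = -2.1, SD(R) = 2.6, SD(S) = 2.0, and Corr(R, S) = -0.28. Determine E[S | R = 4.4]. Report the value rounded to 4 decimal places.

E[S | R=x] = μ_S + ρ(σ_S/σ_R)(x − μ_R) for jointly normal variables.
E[S | R=4.4] = -2.1 + (-0.28)·(2.0/2.6)·(4.4 − (-1.4)) = -2.1 + (-0.21538)·(5.8) = -3.3492.

-3.3492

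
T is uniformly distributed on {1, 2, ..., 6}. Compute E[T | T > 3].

5

Given T > 3, T is equally likely to be any of {4, 5, 6}.
E[T | T > 3] = (4 + 5 + 6) / 3 = 5.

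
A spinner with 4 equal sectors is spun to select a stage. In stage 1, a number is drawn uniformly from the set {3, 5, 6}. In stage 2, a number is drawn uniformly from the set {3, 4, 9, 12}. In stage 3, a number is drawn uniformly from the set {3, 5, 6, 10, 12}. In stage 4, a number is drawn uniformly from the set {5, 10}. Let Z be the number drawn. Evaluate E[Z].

E[Z | stage 1] = (3+5+6)/3 = 14/3.
E[Z | stage 2] = (3+4+9+12)/4 = 7.
E[Z | stage 3] = (3+5+6+10+12)/5 = 36/5.
E[Z | stage 4] = (5+10)/2 = 15/2.
By the law of total expectation,
E[Z] = (1/4)·(14/3) + (1/4)·(7) + (1/4)·(36/5) + (1/4)·(15/2) = 791/120.

791/120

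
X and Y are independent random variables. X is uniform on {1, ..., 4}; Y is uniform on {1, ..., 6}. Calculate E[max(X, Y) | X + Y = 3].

2

P(X + Y = 3) = 1/12.
Summing max(X,Y)·P(x,y) over outcomes with X + Y = 3 gives 1/6.
E[max(X, Y) | X + Y = 3] = (1/6) / (1/12) = 2.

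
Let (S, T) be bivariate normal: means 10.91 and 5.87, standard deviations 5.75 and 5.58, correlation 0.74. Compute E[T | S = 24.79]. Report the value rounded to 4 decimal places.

For a bivariate normal, E[T | S=x] = μ_T + ρ·(σ_T/σ_S)·(x − μ_S).
E[T | S=24.79] = 5.87 + (0.74)·(5.58/5.75)·(24.79 − (10.91)) = 5.87 + (0.71812)·(13.88) = 15.8375.

15.8375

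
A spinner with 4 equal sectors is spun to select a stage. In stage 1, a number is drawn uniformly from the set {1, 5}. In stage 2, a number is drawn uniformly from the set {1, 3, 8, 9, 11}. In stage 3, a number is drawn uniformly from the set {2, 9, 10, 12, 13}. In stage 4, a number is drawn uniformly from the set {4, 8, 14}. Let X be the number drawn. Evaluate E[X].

409/60

E[X | stage 1] = (1+5)/2 = 3.
E[X | stage 2] = (1+3+8+9+11)/5 = 32/5.
E[X | stage 3] = (2+9+10+12+13)/5 = 46/5.
E[X | stage 4] = (4+8+14)/3 = 26/3.
By the law of total expectation,
E[X] = (1/4)·(3) + (1/4)·(32/5) + (1/4)·(46/5) + (1/4)·(26/3) = 409/60.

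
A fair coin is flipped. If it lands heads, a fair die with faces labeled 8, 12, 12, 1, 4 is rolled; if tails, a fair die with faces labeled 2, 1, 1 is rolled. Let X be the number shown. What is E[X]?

131/30

E[X | heads] = (8+12+12+1+4)/5 = 37/5.
E[X | tails] = (2+1+1)/3 = 4/3.
By the law of total expectation,
E[X] = (1/2)·(37/5) + (1/2)·(4/3) = 131/30.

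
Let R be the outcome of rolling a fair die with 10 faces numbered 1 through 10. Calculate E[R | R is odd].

5

Given R is odd, R is equally likely to be any of {1, 3, 5, 7, 9}.
E[R | R is odd] = (1 + 3 + 5 + 7 + 9) / 5 = 5.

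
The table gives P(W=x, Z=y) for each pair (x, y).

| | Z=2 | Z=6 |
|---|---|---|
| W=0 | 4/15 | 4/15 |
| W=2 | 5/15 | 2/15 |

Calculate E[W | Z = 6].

2/3

P(Z = 6) = 2/5.
Σ W·P over the event = 0·(4/15) + 2·(2/15) = 4/15.
E[W | Z = 6] = (4/15) / (2/5) = 2/3.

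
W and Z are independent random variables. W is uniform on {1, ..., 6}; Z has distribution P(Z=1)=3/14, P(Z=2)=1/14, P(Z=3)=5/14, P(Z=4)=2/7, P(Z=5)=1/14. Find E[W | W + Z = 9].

27/5

P(W + Z = 9) = 5/42.
Summing W·P(x,y) over outcomes with W + Z = 9 gives 9/14.
E[W | W + Z = 9] = (9/14) / (5/42) = 27/5.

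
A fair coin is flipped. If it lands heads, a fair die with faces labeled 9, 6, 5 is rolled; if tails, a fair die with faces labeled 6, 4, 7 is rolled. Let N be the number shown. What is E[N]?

37/6

E[N | heads] = (9+6+5)/3 = 20/3.
E[N | tails] = (6+4+7)/3 = 17/3.
By the law of total expectation,
E[N] = (1/2)·(20/3) + (1/2)·(17/3) = 37/6.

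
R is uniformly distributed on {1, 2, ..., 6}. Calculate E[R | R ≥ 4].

5

Given R ≥ 4, R is equally likely to be any of {4, 5, 6}.
E[R | R ≥ 4] = (4 + 5 + 6) / 3 = 5.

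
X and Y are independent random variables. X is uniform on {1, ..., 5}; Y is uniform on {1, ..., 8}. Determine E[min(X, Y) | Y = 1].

P(Y = 1) = 1/8.
Summing min(X,Y)·P(x,y) over outcomes with Y = 1 gives 1/8.
E[min(X, Y) | Y = 1] = (1/8) / (1/8) = 1.

1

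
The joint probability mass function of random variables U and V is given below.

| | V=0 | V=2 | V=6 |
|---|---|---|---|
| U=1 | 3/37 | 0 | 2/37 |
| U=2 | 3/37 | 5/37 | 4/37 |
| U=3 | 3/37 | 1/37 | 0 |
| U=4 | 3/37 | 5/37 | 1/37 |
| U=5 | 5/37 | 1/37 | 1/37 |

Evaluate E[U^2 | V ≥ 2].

P(V ≥ 2) = 20/37.
Σ U^2·P over the event = 1·(2/37) + 4·(5/37) + 4·(4/37) + 9·(1/37) + 16·(5/37) + 16·(1/37) + 25·(1/37) + 25·(1/37) = 193/37.
E[U^2 | V ≥ 2] = (193/37) / (20/37) = 193/20.

193/20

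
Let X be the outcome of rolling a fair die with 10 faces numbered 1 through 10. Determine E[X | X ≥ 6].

Given X ≥ 6, X is equally likely to be any of {6, 7, 8, 9, 10}.
E[X | X ≥ 6] = (6 + 7 + 8 + 9 + 10) / 5 = 8.

8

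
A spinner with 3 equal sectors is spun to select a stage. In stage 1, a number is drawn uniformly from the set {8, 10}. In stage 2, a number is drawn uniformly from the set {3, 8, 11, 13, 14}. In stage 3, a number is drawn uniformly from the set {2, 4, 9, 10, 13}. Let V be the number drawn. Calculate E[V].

E[V | stage 1] = (8+10)/2 = 9.
E[V | stage 2] = (3+8+11+13+14)/5 = 49/5.
E[V | stage 3] = (2+4+9+10+13)/5 = 38/5.
E[V] = (1/3)·(9) + (1/3)·(49/5) + (1/3)·(38/5) = 44/5.

44/5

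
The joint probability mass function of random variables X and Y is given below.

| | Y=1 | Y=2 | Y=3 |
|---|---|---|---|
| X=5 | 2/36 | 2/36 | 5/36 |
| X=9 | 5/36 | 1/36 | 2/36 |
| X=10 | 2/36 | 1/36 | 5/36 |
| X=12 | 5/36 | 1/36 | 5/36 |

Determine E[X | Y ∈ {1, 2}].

176/19

P(Y ∈ {1, 2}) = 19/36.
Σ X·P over the event = 5·(2/36) + 5·(2/36) + 9·(5/36) + 9·(1/36) + 10·(2/36) + 10·(1/36) + 12·(5/36) + 12·(1/36) = 44/9.
E[X | Y ∈ {1, 2}] = (44/9) / (19/36) = 176/19.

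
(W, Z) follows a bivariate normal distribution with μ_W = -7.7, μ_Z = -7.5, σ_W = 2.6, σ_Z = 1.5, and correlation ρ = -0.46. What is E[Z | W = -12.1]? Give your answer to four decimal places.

E[Z | W=x] = μ_Z + ρ(σ_Z/σ_W)(x − μ_W) for jointly normal variables.
E[Z | W=-12.1] = -7.5 + (-0.46)·(1.5/2.6)·(-12.1 − (-7.7)) = -7.5 + (-0.26538)·(-4.4) = -6.3323.

-6.3323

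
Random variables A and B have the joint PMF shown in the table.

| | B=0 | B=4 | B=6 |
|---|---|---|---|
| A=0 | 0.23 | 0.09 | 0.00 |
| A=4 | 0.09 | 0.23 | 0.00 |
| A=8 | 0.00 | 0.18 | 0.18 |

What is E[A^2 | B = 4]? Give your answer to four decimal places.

30.4000

P(B = 4) = 0.50.
Σ A^2·P over the event = 0·(0.09) + 16·(0.23) + 64·(0.18) = 15.20.
E[A^2 | B = 4] = (15.20) / (0.50) = 30.4000.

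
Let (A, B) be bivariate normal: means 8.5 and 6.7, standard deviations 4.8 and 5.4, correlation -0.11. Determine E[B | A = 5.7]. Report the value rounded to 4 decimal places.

For a bivariate normal, E[B | A=x] = μ_B + ρ·(σ_B/σ_A)·(x − μ_A).
E[B | A=5.7] = 6.7 + (-0.11)·(5.4/4.8)·(5.7 − (8.5)) = 6.7 + (-0.12375)·(-2.8) = 7.0465.

7.0465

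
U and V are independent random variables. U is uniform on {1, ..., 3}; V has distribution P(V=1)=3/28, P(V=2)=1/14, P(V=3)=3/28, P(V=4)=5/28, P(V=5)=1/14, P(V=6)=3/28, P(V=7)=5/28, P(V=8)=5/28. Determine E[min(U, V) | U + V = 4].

P(U + V = 4) = 2/21.
Summing min(U,V)·P(x,y) over outcomes with U + V = 4 gives 5/42.
E[min(U, V) | U + V = 4] = (5/42) / (2/21) = 5/4.

5/4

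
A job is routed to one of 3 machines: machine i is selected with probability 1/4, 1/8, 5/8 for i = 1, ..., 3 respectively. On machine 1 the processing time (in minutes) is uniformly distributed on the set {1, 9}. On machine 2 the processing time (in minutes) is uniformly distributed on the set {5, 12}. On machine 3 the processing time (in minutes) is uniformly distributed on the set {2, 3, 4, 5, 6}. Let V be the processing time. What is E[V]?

77/16

E[V | machine 1] = (1+9)/2 = 5.
E[V | machine 2] = (5+12)/2 = 17/2.
E[V | machine 3] = (2+3+4+5+6)/5 = 4.
E[V] = (1/4)·(5) + (1/8)·(17/2) + (5/8)·(4) = 77/16.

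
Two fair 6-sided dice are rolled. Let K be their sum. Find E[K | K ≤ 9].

94/15

P(K ≤ 9) = 5/6.
Σ over the event: 2·1/36 + 3·1/18 + 4·1/12 + 5·1/9 + 6·5/36 + 7·1/6 + 8·5/36 + 9·1/9 = 47/9.
E[K | K ≤ 9] = (47/9) / (5/6) = 94/15.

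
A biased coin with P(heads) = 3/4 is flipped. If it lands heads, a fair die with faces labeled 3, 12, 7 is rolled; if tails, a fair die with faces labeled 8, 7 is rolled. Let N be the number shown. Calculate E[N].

E[N | heads] = (3+12+7)/3 = 22/3.
E[N | tails] = (8+7)/2 = 15/2.
By the law of total expectation,
E[N] = (3/4)·(22/3) + (1/4)·(15/2) = 59/8.

59/8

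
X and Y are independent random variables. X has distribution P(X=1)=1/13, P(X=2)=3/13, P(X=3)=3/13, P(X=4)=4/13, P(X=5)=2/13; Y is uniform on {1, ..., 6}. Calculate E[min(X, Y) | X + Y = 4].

10/7

P(X + Y = 4) = 7/78.
Summing min(X,Y)·P(x,y) over outcomes with X + Y = 4 gives 5/39.
E[min(X, Y) | X + Y = 4] = (5/39) / (7/78) = 10/7.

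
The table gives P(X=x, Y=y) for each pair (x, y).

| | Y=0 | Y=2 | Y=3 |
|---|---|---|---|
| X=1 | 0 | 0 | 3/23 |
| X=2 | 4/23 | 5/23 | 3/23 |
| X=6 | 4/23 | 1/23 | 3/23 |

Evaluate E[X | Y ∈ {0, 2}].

24/7

P(Y ∈ {0, 2}) = 14/23.
Σ X·P over the event = 2·(4/23) + 2·(5/23) + 6·(4/23) + 6·(1/23) = 48/23.
E[X | Y ∈ {0, 2}] = (48/23) / (14/23) = 24/7.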